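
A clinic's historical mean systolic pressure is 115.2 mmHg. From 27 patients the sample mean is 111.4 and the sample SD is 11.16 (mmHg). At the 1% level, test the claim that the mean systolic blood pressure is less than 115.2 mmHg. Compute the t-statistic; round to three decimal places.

-1.769

H0: μ = 115.2; H1: μ < 115.2 (one-sample t-test, left-tailed).
t = (x̄ − μ₀)/(s/√n) = (111.4 − 115.2)/(11.16/√27) = -1.769
df = n − 1 = 26
p-value = P(T ≤ -1.769) ≈ 0.0443
Since p ≈ 0.0443 > α = 0.01, fail to reject H0; the data do not provide sufficient evidence against H0.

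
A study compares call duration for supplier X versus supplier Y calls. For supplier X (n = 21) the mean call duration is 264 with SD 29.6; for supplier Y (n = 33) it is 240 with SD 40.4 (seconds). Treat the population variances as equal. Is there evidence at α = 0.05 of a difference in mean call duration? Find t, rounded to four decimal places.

Let group 1 = supplier X, group 2 = supplier Y. H0: μ_1 = μ_2; H1: μ_1 ≠ μ_2 (two-sample pooled-variance t-test, two-sided).
s_p² = [(21−1)·29.6² + (33−1)·40.4²]/(21+33−2) = 1341.39
t = (264 − 240)/√[1341.39·(1/21 + 1/33)] = 2.3475
df = n₁ + n₂ − 2 = 52
Two-sided p-value ≈ 0.023
Since p ≈ 0.023 < α = 0.05, reject H0; the evidence is statistically significant.

2.3475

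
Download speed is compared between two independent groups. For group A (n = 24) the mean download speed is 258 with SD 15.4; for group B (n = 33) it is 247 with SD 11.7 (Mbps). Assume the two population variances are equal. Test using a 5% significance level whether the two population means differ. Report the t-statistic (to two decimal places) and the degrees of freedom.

Let group 1 = group A, group 2 = group B. H0: μ_1 = μ_2; H1: μ_1 ≠ μ_2 (two-sample pooled-variance t-test, two-sided).
s_p² = [(24−1)·15.4² + (33−1)·11.7²]/(24+33−2) = 178.821
t = (258 − 247)/√[178.821·(1/24 + 1/33)] = 3.07
df = n₁ + n₂ − 2 = 55
Two-sided p-value ≈ 0.003
Since p ≈ 0.003 < α = 0.05, reject H0; the evidence is statistically significant.

t = 3.07, df = 55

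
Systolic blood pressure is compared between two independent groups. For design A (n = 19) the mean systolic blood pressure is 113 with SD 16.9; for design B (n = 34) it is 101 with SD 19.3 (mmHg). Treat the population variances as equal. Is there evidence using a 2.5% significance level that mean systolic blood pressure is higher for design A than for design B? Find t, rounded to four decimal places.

Let group 1 = design A, group 2 = design B. H0: μ_1 = μ_2; H1: μ_1 > μ_2 (two-sample pooled-variance t-test, right-tailed).
s_p² = [(19−1)·16.9² + (34−1)·19.3²]/(19+34−2) = 341.826
t = (113 − 101)/√[341.826·(1/19 + 1/34)] = 2.2660
df = n₁ + n₂ − 2 = 51
p-value = P(T ≥ 2.2660) ≈ 0.0139
Since p ≈ 0.0139 < α = 0.025, reject H0; the evidence is statistically significant.

2.2660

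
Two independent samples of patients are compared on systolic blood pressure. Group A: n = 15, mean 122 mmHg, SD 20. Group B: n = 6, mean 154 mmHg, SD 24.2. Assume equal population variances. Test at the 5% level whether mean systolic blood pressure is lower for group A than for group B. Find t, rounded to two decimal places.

Let group 1 = group A, group 2 = group B. H0: μ_1 = μ_2; H1: μ_1 < μ_2 (two-sample pooled-variance t-test, left-tailed).
s_p² = [(15−1)·20² + (6−1)·24.2²]/(15+6−2) = 448.853
t = (122 − 154)/√[448.853·(1/15 + 1/6)] = -3.13
df = n₁ + n₂ − 2 = 19
p-value = P(T ≤ -3.13) ≈ 0.003
Since p ≈ 0.003 < α = 0.05, reject H0; the data support H1.

-3.13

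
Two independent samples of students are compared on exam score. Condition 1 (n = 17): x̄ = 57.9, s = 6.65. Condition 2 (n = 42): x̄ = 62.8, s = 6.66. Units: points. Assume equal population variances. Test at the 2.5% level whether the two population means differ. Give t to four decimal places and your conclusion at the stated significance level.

t = -2.5605; reject H0

Let group 1 = condition 1, group 2 = condition 2. H0: μ_1 = μ_2; H1: μ_1 ≠ μ_2 (two-sample pooled-variance t-test, two-sided).
s_p² = [(17−1)·6.65² + (42−1)·6.66²]/(17+42−2) = 44.3182
t = (57.9 − 62.8)/√[44.3182·(1/17 + 1/42)] = -2.5605
df = n₁ + n₂ − 2 = 57
Two-sided p-value ≈ 0.0131
Since p ≈ 0.0131 < α = 0.025, reject H0; the data support H1.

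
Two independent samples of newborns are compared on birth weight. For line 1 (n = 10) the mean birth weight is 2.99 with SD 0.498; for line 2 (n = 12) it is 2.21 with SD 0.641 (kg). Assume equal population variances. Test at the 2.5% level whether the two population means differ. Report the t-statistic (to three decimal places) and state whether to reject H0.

t = 3.135; reject H0

Let group 1 = line 1, group 2 = line 2. H0: μ_1 = μ_2; H1: μ_1 ≠ μ_2 (two-sample pooled-variance t-test, two-sided).
s_p² = [(10−1)·0.498² + (12−1)·0.641²]/(10+12−2) = 0.337586
t = (2.99 − 2.21)/√[0.337586·(1/10 + 1/12)] = 3.135
df = n₁ + n₂ − 2 = 20
Two-sided p-value ≈ 0.0052
Since p ≈ 0.0052 < α = 0.025, reject H0; the evidence is statistically significant.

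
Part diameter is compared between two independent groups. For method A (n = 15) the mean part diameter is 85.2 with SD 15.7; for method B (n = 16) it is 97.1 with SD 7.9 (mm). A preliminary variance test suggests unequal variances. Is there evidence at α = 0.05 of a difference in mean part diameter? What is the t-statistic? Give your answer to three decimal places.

Let group 1 = method A, group 2 = method B. H0: μ_1 = μ_2; H1: μ_1 ≠ μ_2 (Welch's two-sample t-test, two-sided).
t = (x̄_1 − x̄_2)/√(s_1²/n_1 + s_2²/n_2) = (85.2 − 97.1)/√(15.7²/15 + 7.9²/16) = -2.639
Welch–Satterthwaite df ≈ 20.36
Two-sided p-value ≈ 0.016
Since p ≈ 0.016 < α = 0.05, reject H0; the evidence is statistically significant.

-2.639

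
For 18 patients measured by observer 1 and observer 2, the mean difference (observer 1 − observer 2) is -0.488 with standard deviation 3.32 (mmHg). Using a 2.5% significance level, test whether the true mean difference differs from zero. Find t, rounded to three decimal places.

H0: μ_d = 0; H1: μ_d ≠ 0 (paired t-test on the differences, two-sided).
t = d̄/(s_d/√n) = -0.488/(3.32/√18) = -0.624
df = n − 1 = 17
Two-sided p-value ≈ 0.5412
Since p ≈ 0.5412 > α = 0.025, fail to reject H0; the evidence is not statistically significant.

-0.624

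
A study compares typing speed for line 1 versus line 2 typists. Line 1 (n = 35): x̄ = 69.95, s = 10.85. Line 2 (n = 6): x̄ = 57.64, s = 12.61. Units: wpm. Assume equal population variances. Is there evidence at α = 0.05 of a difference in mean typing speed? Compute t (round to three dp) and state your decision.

t = 2.512; reject H0

Let group 1 = line 1, group 2 = line 2. H0: μ_1 = μ_2; H1: μ_1 ≠ μ_2 (two-sample pooled-variance t-test, two-sided).
s_p² = [(35−1)·10.85² + (6−1)·12.61²]/(35+6−2) = 123.016
t = (69.95 − 57.64)/√[123.016·(1/35 + 1/6)] = 2.512
df = n₁ + n₂ − 2 = 39
Two-sided p-value ≈ 0.0163
Since p ≈ 0.0163 < α = 0.05, reject H0; the data support H1.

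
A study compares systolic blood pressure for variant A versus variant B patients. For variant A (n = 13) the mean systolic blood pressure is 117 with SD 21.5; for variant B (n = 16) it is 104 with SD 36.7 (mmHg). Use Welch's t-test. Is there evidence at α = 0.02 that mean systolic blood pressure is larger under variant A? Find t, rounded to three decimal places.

1.188

Let group 1 = variant A, group 2 = variant B. H0: μ_1 = μ_2; H1: μ_1 > μ_2 (Welch's two-sample t-test, right-tailed).
t = (x̄_1 − x̄_2)/√(s_1²/n_1 + s_2²/n_2) = (117 − 104)/√(21.5²/13 + 36.7²/16) = 1.188
Welch–Satterthwaite df ≈ 24.81
p-value = P(T ≥ 1.188) ≈ 0.123
Since p ≈ 0.123 > α = 0.02, fail to reject H0; the data do not provide sufficient evidence against H0.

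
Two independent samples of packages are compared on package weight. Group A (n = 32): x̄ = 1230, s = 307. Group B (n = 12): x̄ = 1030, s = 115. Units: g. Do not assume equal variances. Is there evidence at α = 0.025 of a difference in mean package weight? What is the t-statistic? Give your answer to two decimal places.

Let group 1 = group A, group 2 = group B. H0: μ_1 = μ_2; H1: μ_1 ≠ μ_2 (Welch's two-sample t-test, two-sided).
t = (x̄_1 − x̄_2)/√(s_1²/n_1 + s_2²/n_2) = (1230 − 1030)/√(307²/32 + 115²/12) = 3.14
Welch–Satterthwaite df ≈ 41.98
Two-sided p-value ≈ 0.003
Since p ≈ 0.003 < α = 0.025, reject H0; the evidence is statistically significant.

3.14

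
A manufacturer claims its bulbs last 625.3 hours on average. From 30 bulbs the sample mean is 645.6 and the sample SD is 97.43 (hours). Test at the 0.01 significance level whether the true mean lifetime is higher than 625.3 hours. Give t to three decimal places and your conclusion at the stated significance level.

H0: μ = 625.3; H1: μ > 625.3 (one-sample t-test, right-tailed).
t = (x̄ − μ₀)/(s/√n) = (645.6 − 625.3)/(97.43/√30) = 1.141
df = n − 1 = 29
p-value = P(T ≥ 1.141) ≈ 0.1316
Since p ≈ 0.1316 > α = 0.01, fail to reject H0; the evidence is not statistically significant.

t = 1.141; fail to reject H0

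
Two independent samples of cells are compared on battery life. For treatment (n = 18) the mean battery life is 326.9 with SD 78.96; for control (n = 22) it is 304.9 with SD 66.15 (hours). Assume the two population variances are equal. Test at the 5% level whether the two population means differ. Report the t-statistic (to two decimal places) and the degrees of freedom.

Let group 1 = treatment, group 2 = control. H0: μ_1 = μ_2; H1: μ_1 ≠ μ_2 (two-sample pooled-variance t-test, two-sided).
s_p² = [(18−1)·78.96² + (22−1)·66.15²]/(18+22−2) = 5207.42
t = (326.9 − 304.9)/√[5207.42·(1/18 + 1/22)] = 0.96
df = n₁ + n₂ − 2 = 38
Two-sided p-value ≈ 0.343
Since p ≈ 0.343 > α = 0.05, fail to reject H0; the evidence is not statistically significant.

t = 0.96, df = 38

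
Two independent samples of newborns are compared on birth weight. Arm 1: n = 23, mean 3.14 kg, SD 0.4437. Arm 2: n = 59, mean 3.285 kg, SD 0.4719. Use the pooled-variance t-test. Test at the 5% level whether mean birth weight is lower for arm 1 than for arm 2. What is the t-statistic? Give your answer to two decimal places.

Let group 1 = arm 1, group 2 = arm 2. H0: μ_1 = μ_2; H1: μ_1 < μ_2 (two-sample pooled-variance t-test, left-tailed).
s_p² = [(23−1)·0.4437² + (59−1)·0.4719²]/(23+59−2) = 0.215589
t = (3.14 − 3.285)/√[0.215589·(1/23 + 1/59)] = -1.27
df = n₁ + n₂ − 2 = 80
p-value = P(T ≤ -1.27) ≈ 0.1038
Since p ≈ 0.1038 > α = 0.05, fail to reject H0; the data do not provide sufficient evidence against H0.

-1.27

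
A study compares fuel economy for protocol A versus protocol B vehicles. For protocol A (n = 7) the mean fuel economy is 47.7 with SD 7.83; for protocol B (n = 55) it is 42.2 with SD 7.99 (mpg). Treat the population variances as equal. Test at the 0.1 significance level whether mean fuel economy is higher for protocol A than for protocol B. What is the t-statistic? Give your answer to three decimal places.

1.719

Let group 1 = protocol A, group 2 = protocol B. H0: μ_1 = μ_2; H1: μ_1 > μ_2 (two-sample pooled-variance t-test, right-tailed).
s_p² = [(7−1)·7.83² + (55−1)·7.99²]/(7+55−2) = 63.587
t = (47.7 − 42.2)/√[63.587·(1/7 + 1/55)] = 1.719
df = n₁ + n₂ − 2 = 60
p-value = P(T ≥ 1.719) ≈ 0.045
Since p ≈ 0.045 < α = 0.1, reject H0; the data support H1.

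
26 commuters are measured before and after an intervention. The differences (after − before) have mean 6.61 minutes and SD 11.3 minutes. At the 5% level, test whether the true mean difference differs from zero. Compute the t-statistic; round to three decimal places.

2.983

H0: μ_d = 0; H1: μ_d ≠ 0 (paired t-test on the differences, two-sided).
t = d̄/(s_d/√n) = 6.61/(11.3/√26) = 2.983
df = n − 1 = 25
Two-sided p-value ≈ 0.0063
Since p ≈ 0.0063 < α = 0.05, reject H0; the evidence is statistically significant.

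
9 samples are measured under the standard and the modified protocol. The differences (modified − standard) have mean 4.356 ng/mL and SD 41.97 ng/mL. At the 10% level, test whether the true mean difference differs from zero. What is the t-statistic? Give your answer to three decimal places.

H0: μ_d = 0; H1: μ_d ≠ 0 (paired t-test on the differences, two-sided).
t = d̄/(s_d/√n) = 4.356/(41.97/√9) = 0.311
df = n − 1 = 8
Two-sided p-value ≈ 0.7635
Since p ≈ 0.7635 > α = 0.1, fail to reject H0; the data do not provide sufficient evidence against H0.

0.311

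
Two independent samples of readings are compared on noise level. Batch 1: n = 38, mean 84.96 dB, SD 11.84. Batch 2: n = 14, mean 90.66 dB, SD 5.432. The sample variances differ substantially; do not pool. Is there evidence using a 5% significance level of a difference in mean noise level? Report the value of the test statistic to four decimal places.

Let group 1 = batch 1, group 2 = batch 2. H0: μ_1 = μ_2; H1: μ_1 ≠ μ_2 (Welch's two-sample t-test, two-sided).
t = (x̄_1 − x̄_2)/√(s_1²/n_1 + s_2²/n_2) = (84.96 − 90.66)/√(11.84²/38 + 5.432²/14) = -2.3675
Welch–Satterthwaite df ≈ 47.36
Two-sided p-value ≈ 0.0220
Since p ≈ 0.0220 < α = 0.05, reject H0; the evidence is statistically significant.

-2.3675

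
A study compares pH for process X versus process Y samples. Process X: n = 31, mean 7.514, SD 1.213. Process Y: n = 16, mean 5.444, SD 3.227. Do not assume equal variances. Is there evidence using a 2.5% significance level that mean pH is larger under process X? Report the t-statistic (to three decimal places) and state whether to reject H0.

Let group 1 = process X, group 2 = process Y. H0: μ_1 = μ_2; H1: μ_1 > μ_2 (Welch's two-sample t-test, right-tailed).
t = (x̄_1 − x̄_2)/√(s_1²/n_1 + s_2²/n_2) = (7.514 − 5.444)/√(1.213²/31 + 3.227²/16) = 2.477
Welch–Satterthwaite df ≈ 17.22
p-value = P(T ≥ 2.477) ≈ 0.012
Since p ≈ 0.012 < α = 0.025, reject H0; the evidence is statistically significant.

t = 2.477; reject H0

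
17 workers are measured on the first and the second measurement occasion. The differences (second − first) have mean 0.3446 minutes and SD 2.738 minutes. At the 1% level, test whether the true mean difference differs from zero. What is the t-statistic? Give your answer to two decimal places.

H0: μ_d = 0; H1: μ_d ≠ 0 (paired t-test on the differences, two-sided).
t = d̄/(s_d/√n) = 0.3446/(2.738/√17) = 0.52
df = n − 1 = 16
Two-sided p-value ≈ 0.6109
Since p ≈ 0.6109 > α = 0.01, fail to reject H0; the evidence is not statistically significant.

0.52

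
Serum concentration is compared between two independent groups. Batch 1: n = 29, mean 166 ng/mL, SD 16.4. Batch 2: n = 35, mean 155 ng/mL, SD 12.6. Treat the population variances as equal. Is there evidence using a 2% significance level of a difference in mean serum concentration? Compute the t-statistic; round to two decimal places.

3.03

Let group 1 = batch 1, group 2 = batch 2. H0: μ_1 = μ_2; H1: μ_1 ≠ μ_2 (two-sample pooled-variance t-test, two-sided).
s_p² = [(29−1)·16.4² + (35−1)·12.6²]/(29+35−2) = 208.528
t = (166 − 155)/√[208.528·(1/29 + 1/35)] = 3.03
df = n₁ + n₂ − 2 = 62
Two-sided p-value ≈ 0.0035
Since p ≈ 0.0035 < α = 0.02, reject H0; the data support H1.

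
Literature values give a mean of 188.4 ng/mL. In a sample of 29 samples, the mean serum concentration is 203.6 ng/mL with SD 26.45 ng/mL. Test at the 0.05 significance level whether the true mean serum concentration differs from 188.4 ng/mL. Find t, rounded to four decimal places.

3.0947

H0: μ = 188.4; H1: μ ≠ 188.4 (one-sample t-test, two-sided).
t = (x̄ − μ₀)/(s/√n) = (203.6 − 188.4)/(26.45/√29) = 3.0947
df = n − 1 = 28
Two-sided p-value ≈ 0.0044
Since p ≈ 0.0044 < α = 0.05, reject H0; the data support H1.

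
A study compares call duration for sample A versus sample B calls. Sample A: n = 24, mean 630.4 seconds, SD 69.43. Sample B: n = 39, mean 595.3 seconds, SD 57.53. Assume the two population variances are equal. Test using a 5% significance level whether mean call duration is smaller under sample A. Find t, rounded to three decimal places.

2.172

Let group 1 = sample A, group 2 = sample B. H0: μ_1 = μ_2; H1: μ_1 < μ_2 (two-sample pooled-variance t-test, left-tailed).
s_p² = [(24−1)·69.43² + (39−1)·57.53²]/(24+39−2) = 3879.36
t = (630.4 − 595.3)/√[3879.36·(1/24 + 1/39)] = 2.172
df = n₁ + n₂ − 2 = 61
p-value = P(T ≤ 2.172) ≈ 0.983
Since p ≈ 0.983 > α = 0.05, fail to reject H0; the data do not provide sufficient evidence against H0.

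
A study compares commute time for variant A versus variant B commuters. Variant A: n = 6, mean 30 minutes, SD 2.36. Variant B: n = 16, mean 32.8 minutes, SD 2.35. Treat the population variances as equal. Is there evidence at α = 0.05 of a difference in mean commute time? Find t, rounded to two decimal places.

-2.49

Let group 1 = variant A, group 2 = variant B. H0: μ_1 = μ_2; H1: μ_1 ≠ μ_2 (two-sample pooled-variance t-test, two-sided).
s_p² = [(6−1)·2.36² + (16−1)·2.35²]/(6+16−2) = 5.53428
t = (30 − 32.8)/√[5.53428·(1/6 + 1/16)] = -2.49
df = n₁ + n₂ − 2 = 20
Two-sided p-value ≈ 0.0219
Since p ≈ 0.0219 < α = 0.05, reject H0; the data support H1.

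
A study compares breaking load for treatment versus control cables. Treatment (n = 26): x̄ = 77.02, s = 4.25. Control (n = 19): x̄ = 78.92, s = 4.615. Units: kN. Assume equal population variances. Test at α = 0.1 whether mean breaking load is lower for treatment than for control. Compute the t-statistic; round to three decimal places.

-1.429

Let group 1 = treatment, group 2 = control. H0: μ_1 = μ_2; H1: μ_1 < μ_2 (two-sample pooled-variance t-test, left-tailed).
s_p² = [(26−1)·4.25² + (19−1)·4.615²]/(26+19−2) = 19.417
t = (77.02 − 78.92)/√[19.417·(1/26 + 1/19)] = -1.429
df = n₁ + n₂ − 2 = 43
p-value = P(T ≤ -1.429) ≈ 0.080
Since p ≈ 0.080 < α = 0.1, reject H0; the data support H1.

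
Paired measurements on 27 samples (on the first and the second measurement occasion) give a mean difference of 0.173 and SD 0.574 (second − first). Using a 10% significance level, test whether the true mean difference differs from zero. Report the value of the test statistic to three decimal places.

1.566

H0: μ_d = 0; H1: μ_d ≠ 0 (paired t-test on the differences, two-sided).
t = d̄/(s_d/√n) = 0.173/(0.574/√27) = 1.566
df = n − 1 = 26
Two-sided p-value ≈ 0.129
Since p ≈ 0.129 > α = 0.1, fail to reject H0; the data do not provide sufficient evidence against H0.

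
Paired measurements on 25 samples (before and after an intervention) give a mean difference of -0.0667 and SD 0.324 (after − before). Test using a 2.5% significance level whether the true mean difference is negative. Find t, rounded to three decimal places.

-1.029

H0: μ_d = 0; H1: μ_d < 0 (paired t-test on the differences, left-tailed).
t = d̄/(s_d/√n) = -0.0667/(0.324/√25) = -1.029
df = n − 1 = 24
p-value = P(T ≤ -1.029) ≈ 0.1568
Since p ≈ 0.1568 > α = 0.025, fail to reject H0; the data do not provide sufficient evidence against H0.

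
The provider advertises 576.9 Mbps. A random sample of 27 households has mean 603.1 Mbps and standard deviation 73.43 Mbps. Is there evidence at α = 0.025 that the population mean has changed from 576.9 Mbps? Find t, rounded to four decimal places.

1.8540

H0: μ = 576.9; H1: μ ≠ 576.9 (one-sample t-test, two-sided).
t = (x̄ − μ₀)/(s/√n) = (603.1 − 576.9)/(73.43/√27) = 1.8540
df = n − 1 = 26
Two-sided p-value ≈ 0.075
Since p ≈ 0.075 > α = 0.025, fail to reject H0; the evidence is not statistically significant.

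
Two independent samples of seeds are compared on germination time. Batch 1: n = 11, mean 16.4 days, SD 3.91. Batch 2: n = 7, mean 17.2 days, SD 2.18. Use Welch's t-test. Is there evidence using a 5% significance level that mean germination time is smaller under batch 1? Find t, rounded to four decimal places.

Let group 1 = batch 1, group 2 = batch 2. H0: μ_1 = μ_2; H1: μ_1 < μ_2 (Welch's two-sample t-test, left-tailed).
t = (x̄_1 − x̄_2)/√(s_1²/n_1 + s_2²/n_2) = (16.4 − 17.2)/√(3.91²/11 + 2.18²/7) = -0.5562
Welch–Satterthwaite df ≈ 15.85
p-value = P(T ≤ -0.5562) ≈ 0.293
Since p ≈ 0.293 > α = 0.05, fail to reject H0; the evidence is not statistically significant.

-0.5562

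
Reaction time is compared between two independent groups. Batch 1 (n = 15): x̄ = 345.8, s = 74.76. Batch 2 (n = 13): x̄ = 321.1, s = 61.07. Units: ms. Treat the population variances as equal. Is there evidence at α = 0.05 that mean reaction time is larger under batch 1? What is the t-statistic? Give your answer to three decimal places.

0.948

Let group 1 = batch 1, group 2 = batch 2. H0: μ_1 = μ_2; H1: μ_1 > μ_2 (two-sample pooled-variance t-test, right-tailed).
s_p² = [(15−1)·74.76² + (13−1)·61.07²]/(15+13−2) = 4730.82
t = (345.8 − 321.1)/√[4730.82·(1/15 + 1/13)] = 0.948
df = n₁ + n₂ − 2 = 26
p-value = P(T ≥ 0.948) ≈ 0.1760
Since p ≈ 0.1760 > α = 0.05, fail to reject H0; the data do not provide sufficient evidence against H0.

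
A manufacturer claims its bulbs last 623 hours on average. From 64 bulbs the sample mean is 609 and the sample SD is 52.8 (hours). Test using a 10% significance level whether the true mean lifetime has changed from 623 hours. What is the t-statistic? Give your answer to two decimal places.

-2.12

H0: μ = 623; H1: μ ≠ 623 (one-sample t-test, two-sided).
t = (x̄ − μ₀)/(s/√n) = (609 − 623)/(52.8/√64) = -2.12
df = n − 1 = 63
Two-sided p-value ≈ 0.0378
Since p ≈ 0.0378 < α = 0.1, reject H0; the evidence is statistically significant.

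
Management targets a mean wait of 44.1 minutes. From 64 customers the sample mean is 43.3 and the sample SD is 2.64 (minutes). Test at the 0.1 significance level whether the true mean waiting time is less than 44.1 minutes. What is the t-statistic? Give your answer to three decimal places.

H0: μ = 44.1; H1: μ < 44.1 (one-sample t-test, left-tailed).
t = (x̄ − μ₀)/(s/√n) = (43.3 − 44.1)/(2.64/√64) = -2.424
df = n − 1 = 63
p-value = P(T ≤ -2.424) ≈ 0.009
Since p ≈ 0.009 < α = 0.1, reject H0; the data support H1.

-2.424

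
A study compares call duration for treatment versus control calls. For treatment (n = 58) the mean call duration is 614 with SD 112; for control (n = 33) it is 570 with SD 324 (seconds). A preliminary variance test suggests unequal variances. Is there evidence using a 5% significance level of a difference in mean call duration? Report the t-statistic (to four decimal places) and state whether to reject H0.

Let group 1 = treatment, group 2 = control. H0: μ_1 = μ_2; H1: μ_1 ≠ μ_2 (Welch's two-sample t-test, two-sided).
t = (x̄_1 − x̄_2)/√(s_1²/n_1 + s_2²/n_2) = (614 − 570)/√(112²/58 + 324²/33) = 0.7549
Welch–Satterthwaite df ≈ 36.40
Two-sided p-value ≈ 0.455
Since p ≈ 0.455 > α = 0.05, fail to reject H0; the data do not provide sufficient evidence against H0.

t = 0.7549; fail to reject H0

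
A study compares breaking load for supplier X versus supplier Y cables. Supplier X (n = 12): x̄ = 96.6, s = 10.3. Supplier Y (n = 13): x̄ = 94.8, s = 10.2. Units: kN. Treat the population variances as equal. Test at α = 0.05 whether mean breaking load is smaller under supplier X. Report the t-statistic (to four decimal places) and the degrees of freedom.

Let group 1 = supplier X, group 2 = supplier Y. H0: μ_1 = μ_2; H1: μ_1 < μ_2 (two-sample pooled-variance t-test, left-tailed).
s_p² = [(12−1)·10.3² + (13−1)·10.2²]/(12+13−2) = 105.02
t = (96.6 − 94.8)/√[105.02·(1/12 + 1/13)] = 0.4388
df = n₁ + n₂ − 2 = 23
p-value = P(T ≤ 0.4388) ≈ 0.668
Since p ≈ 0.668 > α = 0.05, fail to reject H0; the data do not provide sufficient evidence against H0.

t = 0.4388, df = 23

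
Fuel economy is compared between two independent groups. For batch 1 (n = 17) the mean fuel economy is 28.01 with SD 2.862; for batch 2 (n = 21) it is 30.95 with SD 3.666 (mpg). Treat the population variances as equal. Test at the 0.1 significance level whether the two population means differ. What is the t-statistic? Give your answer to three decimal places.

-2.704

Let group 1 = batch 1, group 2 = batch 2. H0: μ_1 = μ_2; H1: μ_1 ≠ μ_2 (two-sample pooled-variance t-test, two-sided).
s_p² = [(17−1)·2.862² + (21−1)·3.666²]/(17+21−2) = 11.1069
t = (28.01 − 30.95)/√[11.1069·(1/17 + 1/21)] = -2.704
df = n₁ + n₂ − 2 = 36
Two-sided p-value ≈ 0.010
Since p ≈ 0.010 < α = 0.1, reject H0; the data support H1.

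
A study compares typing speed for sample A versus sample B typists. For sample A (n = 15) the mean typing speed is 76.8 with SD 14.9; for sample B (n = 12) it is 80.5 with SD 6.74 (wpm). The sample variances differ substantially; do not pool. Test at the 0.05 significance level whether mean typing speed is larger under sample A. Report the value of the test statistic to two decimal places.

Let group 1 = sample A, group 2 = sample B. H0: μ_1 = μ_2; H1: μ_1 > μ_2 (Welch's two-sample t-test, right-tailed).
t = (x̄_1 − x̄_2)/√(s_1²/n_1 + s_2²/n_2) = (76.8 − 80.5)/√(14.9²/15 + 6.74²/12) = -0.86
Welch–Satterthwaite df ≈ 20.38
p-value = P(T ≥ -0.86) ≈ 0.7996
Since p ≈ 0.7996 > α = 0.05, fail to reject H0; the evidence is not statistically significant.

-0.86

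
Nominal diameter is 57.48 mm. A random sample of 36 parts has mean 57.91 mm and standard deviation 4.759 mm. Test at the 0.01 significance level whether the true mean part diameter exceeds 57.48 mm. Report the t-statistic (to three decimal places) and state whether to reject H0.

H0: μ = 57.48; H1: μ > 57.48 (one-sample t-test, right-tailed).
t = (x̄ − μ₀)/(s/√n) = (57.91 − 57.48)/(4.759/√36) = 0.542
df = n − 1 = 35
p-value = P(T ≥ 0.542) ≈ 0.296
Since p ≈ 0.296 > α = 0.01, fail to reject H0; the data do not provide sufficient evidence against H0.

t = 0.542; fail to reject H0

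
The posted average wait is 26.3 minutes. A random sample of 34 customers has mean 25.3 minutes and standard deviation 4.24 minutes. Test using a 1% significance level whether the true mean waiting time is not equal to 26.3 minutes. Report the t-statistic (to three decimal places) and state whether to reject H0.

H0: μ = 26.3; H1: μ ≠ 26.3 (one-sample t-test, two-sided).
t = (x̄ − μ₀)/(s/√n) = (25.3 − 26.3)/(4.24/√34) = -1.375
df = n − 1 = 33
Two-sided p-value ≈ 0.1783
Since p ≈ 0.1783 > α = 0.01, fail to reject H0; the evidence is not statistically significant.

t = -1.375; fail to reject H0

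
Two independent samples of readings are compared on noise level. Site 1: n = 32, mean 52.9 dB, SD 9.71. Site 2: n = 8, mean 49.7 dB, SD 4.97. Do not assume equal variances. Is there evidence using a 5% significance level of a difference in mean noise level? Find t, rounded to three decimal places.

Let group 1 = site 1, group 2 = site 2. H0: μ_1 = μ_2; H1: μ_1 ≠ μ_2 (Welch's two-sample t-test, two-sided).
t = (x̄_1 − x̄_2)/√(s_1²/n_1 + s_2²/n_2) = (52.9 − 49.7)/√(9.71²/32 + 4.97²/8) = 1.303
Welch–Satterthwaite df ≈ 22.17
Two-sided p-value ≈ 0.206
Since p ≈ 0.206 > α = 0.05, fail to reject H0; the data do not provide sufficient evidence against H0.

1.303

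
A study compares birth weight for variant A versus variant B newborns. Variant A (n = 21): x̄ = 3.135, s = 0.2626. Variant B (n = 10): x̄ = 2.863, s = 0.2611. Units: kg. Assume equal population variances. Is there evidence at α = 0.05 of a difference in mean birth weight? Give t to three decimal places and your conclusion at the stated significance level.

t = 2.701; reject H0

Let group 1 = variant A, group 2 = variant B. H0: μ_1 = μ_2; H1: μ_1 ≠ μ_2 (two-sample pooled-variance t-test, two-sided).
s_p² = [(21−1)·0.2626² + (10−1)·0.2611²]/(21+10−2) = 0.068715
t = (3.135 − 2.863)/√[0.068715·(1/21 + 1/10)] = 2.701
df = n₁ + n₂ − 2 = 29
Two-sided p-value ≈ 0.0114
Since p ≈ 0.0114 < α = 0.05, reject H0; the data support H1.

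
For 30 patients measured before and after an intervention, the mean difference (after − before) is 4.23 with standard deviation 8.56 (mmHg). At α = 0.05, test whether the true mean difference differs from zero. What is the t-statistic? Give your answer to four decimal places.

H0: μ_d = 0; H1: μ_d ≠ 0 (paired t-test on the differences, two-sided).
t = d̄/(s_d/√n) = 4.23/(8.56/√30) = 2.7066
df = n − 1 = 29
Two-sided p-value ≈ 0.0113
Since p ≈ 0.0113 < α = 0.05, reject H0; the evidence is statistically significant.

2.7066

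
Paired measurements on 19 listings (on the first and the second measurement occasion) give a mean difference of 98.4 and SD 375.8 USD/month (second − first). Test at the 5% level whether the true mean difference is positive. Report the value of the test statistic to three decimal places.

H0: μ_d = 0; H1: μ_d > 0 (paired t-test on the differences, right-tailed).
t = d̄/(s_d/√n) = 98.4/(375.8/√19) = 1.141
df = n − 1 = 18
p-value = P(T ≥ 1.141) ≈ 0.1343
Since p ≈ 0.1343 > α = 0.05, fail to reject H0; the data do not provide sufficient evidence against H0.

1.141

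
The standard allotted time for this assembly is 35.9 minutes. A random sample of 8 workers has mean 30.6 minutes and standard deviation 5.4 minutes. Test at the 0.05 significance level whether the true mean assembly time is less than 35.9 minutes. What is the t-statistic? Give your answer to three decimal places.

-2.776

H0: μ = 35.9; H1: μ < 35.9 (one-sample t-test, left-tailed).
t = (x̄ − μ₀)/(s/√n) = (30.6 − 35.9)/(5.4/√8) = -2.776
df = n − 1 = 7
p-value = P(T ≤ -2.776) ≈ 0.014
Since p ≈ 0.014 < α = 0.05, reject H0; the evidence is statistically significant.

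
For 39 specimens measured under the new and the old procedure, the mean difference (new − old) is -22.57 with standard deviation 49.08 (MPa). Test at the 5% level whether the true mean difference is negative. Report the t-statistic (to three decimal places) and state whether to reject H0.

H0: μ_d = 0; H1: μ_d < 0 (paired t-test on the differences, left-tailed).
t = d̄/(s_d/√n) = -22.57/(49.08/√39) = -2.872
df = n − 1 = 38
p-value = P(T ≤ -2.872) ≈ 0.0033
Since p ≈ 0.0033 < α = 0.05, reject H0; the evidence is statistically significant.

t = -2.872; reject H0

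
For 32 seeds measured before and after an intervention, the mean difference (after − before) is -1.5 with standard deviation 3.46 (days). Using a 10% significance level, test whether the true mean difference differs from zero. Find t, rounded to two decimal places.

H0: μ_d = 0; H1: μ_d ≠ 0 (paired t-test on the differences, two-sided).
t = d̄/(s_d/√n) = -1.5/(3.46/√32) = -2.45
df = n − 1 = 31
Two-sided p-value ≈ 0.0200
Since p ≈ 0.0200 < α = 0.1, reject H0; the data support H1.

-2.45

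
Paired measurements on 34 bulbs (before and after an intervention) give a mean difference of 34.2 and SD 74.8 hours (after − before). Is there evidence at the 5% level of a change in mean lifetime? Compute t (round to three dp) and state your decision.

H0: μ_d = 0; H1: μ_d ≠ 0 (paired t-test on the differences, two-sided).
t = d̄/(s_d/√n) = 34.2/(74.8/√34) = 2.666
df = n − 1 = 33
Two-sided p-value ≈ 0.0118
Since p ≈ 0.0118 < α = 0.05, reject H0; the evidence is statistically significant.

t = 2.666; reject H0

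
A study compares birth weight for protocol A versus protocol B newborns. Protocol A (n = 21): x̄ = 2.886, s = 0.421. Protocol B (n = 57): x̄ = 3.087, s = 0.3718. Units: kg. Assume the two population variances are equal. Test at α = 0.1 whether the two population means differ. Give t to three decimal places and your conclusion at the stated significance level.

Let group 1 = protocol A, group 2 = protocol B. H0: μ_1 = μ_2; H1: μ_1 ≠ μ_2 (two-sample pooled-variance t-test, two-sided).
s_p² = [(21−1)·0.421² + (57−1)·0.3718²]/(21+57−2) = 0.1485
t = (2.886 − 3.087)/√[0.1485·(1/21 + 1/57)] = -2.043
df = n₁ + n₂ − 2 = 76
Two-sided p-value ≈ 0.0445
Since p ≈ 0.0445 < α = 0.1, reject H0; the evidence is statistically significant.

t = -2.043; reject H0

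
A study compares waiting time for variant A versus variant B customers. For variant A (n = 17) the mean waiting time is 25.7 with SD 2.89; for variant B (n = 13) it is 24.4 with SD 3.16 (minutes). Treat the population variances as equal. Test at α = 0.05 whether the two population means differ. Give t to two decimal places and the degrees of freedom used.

t = 1.17, df = 28

Let group 1 = variant A, group 2 = variant B. H0: μ_1 = μ_2; H1: μ_1 ≠ μ_2 (two-sample pooled-variance t-test, two-sided).
s_p² = [(17−1)·2.89² + (13−1)·3.16²]/(17+13−2) = 9.05217
t = (25.7 − 24.4)/√[9.05217·(1/17 + 1/13)] = 1.17
df = n₁ + n₂ − 2 = 28
Two-sided p-value ≈ 0.251
Since p ≈ 0.251 > α = 0.05, fail to reject H0; the evidence is not statistically significant.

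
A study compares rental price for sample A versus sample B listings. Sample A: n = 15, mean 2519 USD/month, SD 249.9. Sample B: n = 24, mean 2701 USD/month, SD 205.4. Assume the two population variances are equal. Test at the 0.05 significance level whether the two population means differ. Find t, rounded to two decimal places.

Let group 1 = sample A, group 2 = sample B. H0: μ_1 = μ_2; H1: μ_1 ≠ μ_2 (two-sample pooled-variance t-test, two-sided).
s_p² = [(15−1)·249.9² + (24−1)·205.4²]/(15+24−2) = 49855.4
t = (2519 − 2701)/√[49855.4·(1/15 + 1/24)] = -2.48
df = n₁ + n₂ − 2 = 37
Two-sided p-value ≈ 0.018
Since p ≈ 0.018 < α = 0.05, reject H0; the evidence is statistically significant.

-2.48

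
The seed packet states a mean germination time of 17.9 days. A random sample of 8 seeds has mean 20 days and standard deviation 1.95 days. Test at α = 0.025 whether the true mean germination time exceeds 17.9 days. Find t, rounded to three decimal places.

3.046

H0: μ = 17.9; H1: μ > 17.9 (one-sample t-test, right-tailed).
t = (x̄ − μ₀)/(s/√n) = (20 − 17.9)/(1.95/√8) = 3.046
df = n − 1 = 7
p-value = P(T ≥ 3.046) ≈ 0.0093
Since p ≈ 0.0093 < α = 0.025, reject H0; the data support H1.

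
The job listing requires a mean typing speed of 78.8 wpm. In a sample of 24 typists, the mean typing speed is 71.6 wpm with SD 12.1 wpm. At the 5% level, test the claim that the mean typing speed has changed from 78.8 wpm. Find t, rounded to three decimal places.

H0: μ = 78.8; H1: μ ≠ 78.8 (one-sample t-test, two-sided).
t = (x̄ − μ₀)/(s/√n) = (71.6 − 78.8)/(12.1/√24) = -2.915
df = n − 1 = 23
Two-sided p-value ≈ 0.0078
Since p ≈ 0.0078 < α = 0.05, reject H0; the data support H1.

-2.915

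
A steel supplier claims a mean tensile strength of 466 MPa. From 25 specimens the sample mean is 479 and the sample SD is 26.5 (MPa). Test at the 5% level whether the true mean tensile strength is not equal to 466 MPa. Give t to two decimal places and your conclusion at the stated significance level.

t = 2.45; reject H0

H0: μ = 466; H1: μ ≠ 466 (one-sample t-test, two-sided).
t = (x̄ − μ₀)/(s/√n) = (479 − 466)/(26.5/√25) = 2.45
df = n − 1 = 24
Two-sided p-value ≈ 0.022
Since p ≈ 0.022 < α = 0.05, reject H0; the data support H1.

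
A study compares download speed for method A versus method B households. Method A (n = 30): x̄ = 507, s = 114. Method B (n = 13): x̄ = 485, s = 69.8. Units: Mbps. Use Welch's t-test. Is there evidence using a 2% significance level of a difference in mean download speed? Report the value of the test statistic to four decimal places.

0.7740

Let group 1 = method A, group 2 = method B. H0: μ_1 = μ_2; H1: μ_1 ≠ μ_2 (Welch's two-sample t-test, two-sided).
t = (x̄_1 − x̄_2)/√(s_1²/n_1 + s_2²/n_2) = (507 − 485)/√(114²/30 + 69.8²/13) = 0.7740
Welch–Satterthwaite df ≈ 35.92
Two-sided p-value ≈ 0.444
Since p ≈ 0.444 > α = 0.02, fail to reject H0; the data do not provide sufficient evidence against H0.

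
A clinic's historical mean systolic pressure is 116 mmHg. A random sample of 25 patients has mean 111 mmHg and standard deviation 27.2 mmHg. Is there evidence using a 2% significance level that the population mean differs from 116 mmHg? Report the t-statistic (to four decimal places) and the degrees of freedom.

t = -0.9191, df = 24

H0: μ = 116; H1: μ ≠ 116 (one-sample t-test, two-sided).
t = (x̄ − μ₀)/(s/√n) = (111 − 116)/(27.2/√25) = -0.9191
df = n − 1 = 24
Two-sided p-value ≈ 0.3672
Since p ≈ 0.3672 > α = 0.02, fail to reject H0; the evidence is not statistically significant.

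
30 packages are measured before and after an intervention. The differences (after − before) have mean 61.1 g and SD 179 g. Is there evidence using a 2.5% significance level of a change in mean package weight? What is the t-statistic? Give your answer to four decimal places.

H0: μ_d = 0; H1: μ_d ≠ 0 (paired t-test on the differences, two-sided).
t = d̄/(s_d/√n) = 61.1/(179/√30) = 1.8696
df = n − 1 = 29
Two-sided p-value ≈ 0.072
Since p ≈ 0.072 > α = 0.025, fail to reject H0; the data do not provide sufficient evidence against H0.

1.8696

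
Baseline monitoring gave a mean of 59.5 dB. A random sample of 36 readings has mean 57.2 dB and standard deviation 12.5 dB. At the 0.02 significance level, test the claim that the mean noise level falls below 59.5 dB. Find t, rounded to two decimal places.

-1.10

H0: μ = 59.5; H1: μ < 59.5 (one-sample t-test, left-tailed).
t = (x̄ − μ₀)/(s/√n) = (57.2 − 59.5)/(12.5/√36) = -1.10
df = n − 1 = 35
p-value = P(T ≤ -1.10) ≈ 0.1386
Since p ≈ 0.1386 > α = 0.02, fail to reject H0; the evidence is not statistically significant.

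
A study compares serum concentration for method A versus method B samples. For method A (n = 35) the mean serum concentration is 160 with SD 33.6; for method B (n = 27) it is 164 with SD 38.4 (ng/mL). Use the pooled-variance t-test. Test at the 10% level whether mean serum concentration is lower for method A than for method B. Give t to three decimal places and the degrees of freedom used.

t = -0.437, df = 60

Let group 1 = method A, group 2 = method B. H0: μ_1 = μ_2; H1: μ_1 < μ_2 (two-sample pooled-variance t-test, left-tailed).
s_p² = [(35−1)·33.6² + (27−1)·38.4²]/(35+27−2) = 1278.72
t = (160 − 164)/√[1278.72·(1/35 + 1/27)] = -0.437
df = n₁ + n₂ − 2 = 60
p-value = P(T ≤ -0.437) ≈ 0.3319
Since p ≈ 0.3319 > α = 0.1, fail to reject H0; the evidence is not statistically significant.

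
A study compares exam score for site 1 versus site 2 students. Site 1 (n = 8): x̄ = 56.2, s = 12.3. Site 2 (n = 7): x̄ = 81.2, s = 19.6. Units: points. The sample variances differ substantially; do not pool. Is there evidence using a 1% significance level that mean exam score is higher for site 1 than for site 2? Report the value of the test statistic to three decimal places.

-2.910

Let group 1 = site 1, group 2 = site 2. H0: μ_1 = μ_2; H1: μ_1 > μ_2 (Welch's two-sample t-test, right-tailed).
t = (x̄_1 − x̄_2)/√(s_1²/n_1 + s_2²/n_2) = (56.2 − 81.2)/√(12.3²/8 + 19.6²/7) = -2.910
Welch–Satterthwaite df ≈ 9.85
p-value = P(T ≥ -2.910) ≈ 0.9921
Since p ≈ 0.9921 > α = 0.01, fail to reject H0; the data do not provide sufficient evidence against H0.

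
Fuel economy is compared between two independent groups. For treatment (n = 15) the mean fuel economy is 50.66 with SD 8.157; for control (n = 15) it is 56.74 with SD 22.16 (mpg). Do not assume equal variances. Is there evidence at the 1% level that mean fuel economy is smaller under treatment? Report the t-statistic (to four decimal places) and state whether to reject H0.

Let group 1 = treatment, group 2 = control. H0: μ_1 = μ_2; H1: μ_1 < μ_2 (Welch's two-sample t-test, left-tailed).
t = (x̄_1 − x̄_2)/√(s_1²/n_1 + s_2²/n_2) = (50.66 − 56.74)/√(8.157²/15 + 22.16²/15) = -0.9972
Welch–Satterthwaite df ≈ 17.73
p-value = P(T ≤ -0.9972) ≈ 0.166
Since p ≈ 0.166 > α = 0.01, fail to reject H0; the evidence is not statistically significant.

t = -0.9972; fail to reject H0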